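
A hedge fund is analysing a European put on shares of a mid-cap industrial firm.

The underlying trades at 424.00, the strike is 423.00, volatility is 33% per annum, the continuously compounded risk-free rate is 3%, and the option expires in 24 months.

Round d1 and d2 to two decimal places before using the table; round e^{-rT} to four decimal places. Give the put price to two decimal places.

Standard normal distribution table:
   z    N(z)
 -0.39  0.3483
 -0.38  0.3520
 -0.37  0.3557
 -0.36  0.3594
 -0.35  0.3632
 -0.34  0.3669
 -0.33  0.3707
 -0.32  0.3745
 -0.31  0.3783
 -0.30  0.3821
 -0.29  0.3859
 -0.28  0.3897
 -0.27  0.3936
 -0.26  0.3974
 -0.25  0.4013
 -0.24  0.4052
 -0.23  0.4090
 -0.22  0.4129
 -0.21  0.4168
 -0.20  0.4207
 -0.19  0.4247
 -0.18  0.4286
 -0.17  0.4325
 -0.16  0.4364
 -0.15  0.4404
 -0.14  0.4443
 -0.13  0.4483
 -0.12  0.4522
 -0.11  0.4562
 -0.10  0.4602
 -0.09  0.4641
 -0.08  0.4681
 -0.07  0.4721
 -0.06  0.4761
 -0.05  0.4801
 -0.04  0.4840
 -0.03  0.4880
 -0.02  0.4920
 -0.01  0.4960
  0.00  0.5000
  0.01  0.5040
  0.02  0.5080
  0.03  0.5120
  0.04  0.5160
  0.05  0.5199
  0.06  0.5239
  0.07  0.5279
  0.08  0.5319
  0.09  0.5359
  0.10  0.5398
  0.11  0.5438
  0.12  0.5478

T = 2;  σ√T = 0.4667
ln(S/K) + (r + σ²/2)T = ln(424/423) + (0.03 + 0.33²/2)·2 = 0.0024 + 0.1689 = 0.1713
d₁ = 0.1713 / 0.4667 = 0.3670 which rounds to 0.37
d₂ = d₁ − σ√T = 0.3670 − 0.4667 = -0.0997 which rounds to -0.10
e^(−rT) = e^(−0.03·2) = 0.9418
P = 423·0.9418·N(0.10) − 424·N(-0.37) = 423·0.9418·0.5398 − 424·0.3557 = 215.0463 − 150.8168 = 64.2295

64.23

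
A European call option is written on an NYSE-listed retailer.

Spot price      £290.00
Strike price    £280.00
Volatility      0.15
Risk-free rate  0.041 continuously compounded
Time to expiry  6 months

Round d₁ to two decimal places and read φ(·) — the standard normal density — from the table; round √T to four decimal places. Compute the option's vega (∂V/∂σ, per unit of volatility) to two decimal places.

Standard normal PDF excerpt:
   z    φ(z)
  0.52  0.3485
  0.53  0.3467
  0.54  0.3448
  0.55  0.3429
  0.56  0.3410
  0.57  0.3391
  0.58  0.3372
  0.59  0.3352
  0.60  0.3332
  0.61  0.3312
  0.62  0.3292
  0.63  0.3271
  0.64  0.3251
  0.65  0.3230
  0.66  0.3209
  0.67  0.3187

σ√T = 0.15 × 0.7071 = 0.1061
ln(S/K) + (r + σ²/2)T = ln(290/280) + (0.041 + 0.15²/2)·0.5 = 0.0351 + 0.0261 = 0.0612
d₁ = 0.0612 / 0.1061 = 0.5772 ⇒ 0.58
√T = √0.5 = 0.7071
φ(d₁) = φ(0.58) = 0.3372
vega = S·φ(d₁)·√T = 290·0.3372·0.7071 = 69.1459
(The put has the same vega.)

69.15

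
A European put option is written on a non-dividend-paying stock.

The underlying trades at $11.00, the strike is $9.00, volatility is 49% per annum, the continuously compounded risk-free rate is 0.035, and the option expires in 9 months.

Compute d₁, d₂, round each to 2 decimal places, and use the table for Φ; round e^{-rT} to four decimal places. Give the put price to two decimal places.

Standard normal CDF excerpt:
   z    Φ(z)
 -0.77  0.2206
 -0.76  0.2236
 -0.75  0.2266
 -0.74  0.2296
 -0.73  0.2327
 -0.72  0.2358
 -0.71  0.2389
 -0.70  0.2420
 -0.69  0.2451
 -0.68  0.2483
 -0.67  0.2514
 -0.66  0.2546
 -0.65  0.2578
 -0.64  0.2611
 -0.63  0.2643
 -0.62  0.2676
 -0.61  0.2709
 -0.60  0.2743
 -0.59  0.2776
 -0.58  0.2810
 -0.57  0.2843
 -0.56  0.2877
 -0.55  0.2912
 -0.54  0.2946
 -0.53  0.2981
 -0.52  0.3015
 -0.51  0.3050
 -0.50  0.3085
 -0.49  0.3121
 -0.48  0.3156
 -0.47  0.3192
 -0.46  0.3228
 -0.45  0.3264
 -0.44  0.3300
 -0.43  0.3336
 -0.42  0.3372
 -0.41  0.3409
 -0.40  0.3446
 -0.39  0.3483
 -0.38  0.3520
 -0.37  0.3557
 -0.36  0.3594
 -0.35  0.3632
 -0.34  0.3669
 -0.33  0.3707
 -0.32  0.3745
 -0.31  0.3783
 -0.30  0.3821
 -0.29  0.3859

T = 0.75;  σ√T = 0.4244
d₁ = [ln(11/9) + (0.035 + 0.49²/2)·0.75] / 0.4244 = [0.2007 + 0.1163] / 0.4244 = 0.7469 ≈ 0.75
d₂ = d₁ − σ√T = 0.7469 − 0.4244 = 0.3226 ≈ 0.32
e^(−rT) = e^(−0.035·0.75) = 0.9741
N(−d₂) = N(-0.32) = 0.3745;  N(−d₁) = N(-0.75) = 0.2266
P = 9·0.9741·0.3745 − 11·0.2266 = 3.2832 − 2.4926 = 0.7906

$0.79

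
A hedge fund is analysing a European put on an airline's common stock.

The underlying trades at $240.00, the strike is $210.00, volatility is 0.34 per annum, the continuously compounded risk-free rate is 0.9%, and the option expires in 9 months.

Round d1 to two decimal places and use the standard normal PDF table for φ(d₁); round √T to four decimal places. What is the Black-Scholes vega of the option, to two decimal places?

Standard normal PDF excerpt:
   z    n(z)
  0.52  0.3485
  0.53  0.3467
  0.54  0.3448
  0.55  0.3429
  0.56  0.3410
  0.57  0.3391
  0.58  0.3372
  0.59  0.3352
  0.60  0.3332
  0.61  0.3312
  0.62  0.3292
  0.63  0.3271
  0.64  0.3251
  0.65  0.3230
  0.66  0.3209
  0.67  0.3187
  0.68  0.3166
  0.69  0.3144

T = 0.75;  σ√T = 0.2944
d₁ = [ln(240/210) + (0.009 + ½·0.34²)·0.75] / (σ√T) = (0.1335 + 0.0501) / 0.2944 = 0.6236 ⇒ 0.62
√T = √0.75 = 0.8660
φ(d₁) = φ(0.62) = 0.3292
vega = S·φ(d₁)·√T = 240·0.3292·0.8660 = 68.4209

68.42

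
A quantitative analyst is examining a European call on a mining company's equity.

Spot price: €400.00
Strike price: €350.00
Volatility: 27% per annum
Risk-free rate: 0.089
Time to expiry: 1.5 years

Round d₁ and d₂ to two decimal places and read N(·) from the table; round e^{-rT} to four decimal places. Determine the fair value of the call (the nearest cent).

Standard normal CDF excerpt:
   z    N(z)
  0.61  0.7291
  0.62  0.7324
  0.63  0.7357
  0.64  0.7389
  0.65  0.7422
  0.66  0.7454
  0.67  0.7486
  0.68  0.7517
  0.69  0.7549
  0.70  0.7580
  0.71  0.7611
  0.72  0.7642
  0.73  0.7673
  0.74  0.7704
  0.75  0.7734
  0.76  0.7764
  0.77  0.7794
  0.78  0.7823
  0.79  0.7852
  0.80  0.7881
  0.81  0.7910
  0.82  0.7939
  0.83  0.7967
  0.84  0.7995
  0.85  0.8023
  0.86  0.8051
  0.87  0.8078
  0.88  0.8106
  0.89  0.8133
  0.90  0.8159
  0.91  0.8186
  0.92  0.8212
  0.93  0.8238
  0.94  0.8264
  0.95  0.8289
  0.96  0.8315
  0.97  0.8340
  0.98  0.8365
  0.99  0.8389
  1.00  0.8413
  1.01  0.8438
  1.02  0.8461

€107.31

σ√T = 0.27 × 1.2247 = 0.3307
d₁ = [ln(400/350) + (0.089 + 0.27²/2)·1.5] / 0.3307 = [0.1335 + 0.1882] / 0.3307 = 0.9729 ⇒ 0.97
d₂ = d₁ − σ√T = 0.9729 − 0.3307 = 0.6422 ⇒ 0.64
e^(−rT) = e^(−0.089·1.5) = 0.8750
C = 400·N(0.97) − 350·0.8750·N(0.64) = 400·0.8340 − 350·0.8750·0.7389 = 333.6000 − 226.2881 = 107.3119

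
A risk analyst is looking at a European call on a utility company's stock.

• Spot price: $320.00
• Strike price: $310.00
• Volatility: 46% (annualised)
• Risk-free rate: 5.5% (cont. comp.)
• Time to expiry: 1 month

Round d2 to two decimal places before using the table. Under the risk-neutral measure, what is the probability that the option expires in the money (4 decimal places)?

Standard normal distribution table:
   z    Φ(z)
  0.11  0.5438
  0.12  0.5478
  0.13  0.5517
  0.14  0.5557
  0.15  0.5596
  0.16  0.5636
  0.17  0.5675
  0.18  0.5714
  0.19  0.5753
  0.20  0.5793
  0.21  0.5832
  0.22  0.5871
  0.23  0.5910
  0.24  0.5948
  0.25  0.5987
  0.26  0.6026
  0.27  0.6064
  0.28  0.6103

0.5832

σ√T = 0.46 × 0.2887 = 0.1328
d₁ = [ln(320/310) + (0.055 + 0.46²/2)·0.08333] / 0.1328 = [0.0317 + 0.0134] / 0.1328 = 0.3400 ⇒ 0.34
d₂ = d₁ − σ√T = 0.3400 − 0.1328 = 0.2072 ⇒ 0.21
Pr(exercise) under Q = N(d₂) = 0.5832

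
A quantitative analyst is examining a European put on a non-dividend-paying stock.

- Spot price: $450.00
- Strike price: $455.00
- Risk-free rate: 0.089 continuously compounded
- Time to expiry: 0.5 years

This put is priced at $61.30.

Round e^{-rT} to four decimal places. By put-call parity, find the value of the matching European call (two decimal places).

$76.09

exp(−rT) = exp(−0.089·0.5) = 0.9565
Put-call parity: C − P = S − K·e^(−rT) = 450 − 455·0.9565 = 450 − 435.2075 = 14.7925
C = P + (C − P) = 61.30 + (14.7925) = 76.0925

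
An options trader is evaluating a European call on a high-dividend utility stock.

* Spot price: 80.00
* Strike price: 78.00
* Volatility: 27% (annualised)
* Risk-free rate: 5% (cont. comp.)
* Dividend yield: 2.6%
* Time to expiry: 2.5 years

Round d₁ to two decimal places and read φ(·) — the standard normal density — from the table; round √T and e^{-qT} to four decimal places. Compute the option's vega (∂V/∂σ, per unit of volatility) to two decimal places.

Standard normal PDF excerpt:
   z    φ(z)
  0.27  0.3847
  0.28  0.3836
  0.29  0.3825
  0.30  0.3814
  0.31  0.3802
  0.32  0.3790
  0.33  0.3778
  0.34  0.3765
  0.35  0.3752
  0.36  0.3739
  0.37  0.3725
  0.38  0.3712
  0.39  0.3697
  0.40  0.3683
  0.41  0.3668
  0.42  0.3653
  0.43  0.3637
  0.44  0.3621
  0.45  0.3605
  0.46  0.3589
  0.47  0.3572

σ√T = 0.27·√2.5 = 0.4269
d₁ = [ln(80/78) + (0.05 − 0.026 + 0.27²/2)·2.5] / 0.4269 = [0.0253 + 0.1511] / 0.4269 = 0.4133 ⇒ 0.41
√T = √2.5 = 1.5811
φ(d₁) = φ(0.41) = 0.3668
exp(−qT) = exp(−0.026·2.5) = 0.9371
vega = S·exp(−qT)·φ(d₁)·√T = 80·0.9371·0.3668·1.5811 = 43.4775

43.48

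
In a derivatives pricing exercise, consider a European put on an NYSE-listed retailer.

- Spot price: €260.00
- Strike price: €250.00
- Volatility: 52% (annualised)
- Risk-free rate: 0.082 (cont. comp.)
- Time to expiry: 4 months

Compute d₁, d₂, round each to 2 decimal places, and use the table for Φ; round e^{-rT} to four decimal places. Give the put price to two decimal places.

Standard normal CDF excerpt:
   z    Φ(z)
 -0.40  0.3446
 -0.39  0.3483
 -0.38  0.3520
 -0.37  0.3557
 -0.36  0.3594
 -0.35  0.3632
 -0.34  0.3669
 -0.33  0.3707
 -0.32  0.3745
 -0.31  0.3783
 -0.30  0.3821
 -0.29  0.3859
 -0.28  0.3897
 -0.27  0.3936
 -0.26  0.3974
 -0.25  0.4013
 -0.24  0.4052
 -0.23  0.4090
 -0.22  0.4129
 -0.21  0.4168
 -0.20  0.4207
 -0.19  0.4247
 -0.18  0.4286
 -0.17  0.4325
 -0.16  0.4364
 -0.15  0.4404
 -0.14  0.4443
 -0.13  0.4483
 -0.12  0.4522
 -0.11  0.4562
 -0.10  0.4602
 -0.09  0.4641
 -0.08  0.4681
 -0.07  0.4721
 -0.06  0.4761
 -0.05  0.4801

€22.36

σ√T = 0.52·√0.3333 = 0.3002
ln(S/K) + (r + σ²/2)T = ln(260/250) + (0.082 + 0.52²/2)·0.3333 = 0.0392 + 0.0724 = 0.1116
d₁ = 0.1116 / 0.3002 = 0.3718 → 0.37
d₂ = d₁ − σ√T = 0.3718 − 0.3002 = 0.0716 → 0.07
e^(−rT) = e^(−0.082·0.3333) = 0.9730
P = 250·0.9730·N(-0.07) − 260·N(-0.37) = 250·0.9730·0.4721 − 260·0.3557 = 114.8383 − 92.4820 = 22.3563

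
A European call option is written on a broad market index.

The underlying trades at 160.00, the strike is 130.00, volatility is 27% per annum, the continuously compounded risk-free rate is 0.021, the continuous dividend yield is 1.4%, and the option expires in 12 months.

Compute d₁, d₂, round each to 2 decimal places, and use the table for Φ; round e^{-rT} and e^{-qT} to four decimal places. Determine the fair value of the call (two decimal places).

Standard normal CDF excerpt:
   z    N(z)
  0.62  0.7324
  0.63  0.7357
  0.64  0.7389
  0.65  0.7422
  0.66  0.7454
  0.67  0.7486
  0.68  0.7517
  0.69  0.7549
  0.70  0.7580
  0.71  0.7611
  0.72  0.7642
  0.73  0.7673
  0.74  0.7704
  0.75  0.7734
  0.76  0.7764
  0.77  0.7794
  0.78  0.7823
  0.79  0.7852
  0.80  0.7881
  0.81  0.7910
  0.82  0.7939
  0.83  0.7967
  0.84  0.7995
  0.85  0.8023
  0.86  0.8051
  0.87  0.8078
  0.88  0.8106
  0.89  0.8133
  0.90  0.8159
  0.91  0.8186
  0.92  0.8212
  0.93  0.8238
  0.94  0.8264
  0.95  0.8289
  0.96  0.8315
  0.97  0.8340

σ√T = 0.27 × 1.0000 = 0.2700
d₁ = [ln(160/130) + (0.021 − 0.014 + ½·0.27²)·1] / (σ√T) = (0.2076 + 0.0435) / 0.2700 = 0.9300 which rounds to 0.93
d₂ = 0.9300 − 0.2700 = 0.6600 which rounds to 0.66
exp(−qT) = exp(−0.014·1) = 0.9861;  exp(−rT) = exp(−0.021·1) = 0.9792
N(d₁) = N(0.93) = 0.8238;  N(d₂) = N(0.66) = 0.7454
C = 160·0.9861·0.8238 − 130·0.9792·0.7454 = 129.9759 − 94.8864 = 35.0894

35.09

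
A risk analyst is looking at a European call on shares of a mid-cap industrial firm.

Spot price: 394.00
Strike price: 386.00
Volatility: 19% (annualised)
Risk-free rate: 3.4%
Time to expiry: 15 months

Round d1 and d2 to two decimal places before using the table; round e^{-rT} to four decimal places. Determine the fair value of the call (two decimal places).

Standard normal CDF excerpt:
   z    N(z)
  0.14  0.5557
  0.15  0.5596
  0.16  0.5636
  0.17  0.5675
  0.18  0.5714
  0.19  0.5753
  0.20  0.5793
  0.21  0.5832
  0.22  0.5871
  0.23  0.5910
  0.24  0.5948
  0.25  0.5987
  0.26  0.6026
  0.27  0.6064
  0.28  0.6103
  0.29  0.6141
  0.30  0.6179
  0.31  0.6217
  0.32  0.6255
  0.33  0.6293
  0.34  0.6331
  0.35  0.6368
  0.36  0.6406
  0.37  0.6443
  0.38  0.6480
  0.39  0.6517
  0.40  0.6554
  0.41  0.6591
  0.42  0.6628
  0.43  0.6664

T = 1.25;  σ√T = 0.2124
d₁ = [ln(394/386) + (0.034 + ½·0.19²)·1.25] / (σ√T) = (0.0205 + 0.0651) / 0.2124 = 0.4029 which rounds to 0.40
d₂ = 0.4029 − 0.2124 = 0.1904 which rounds to 0.19
e^(−rT) = e^(−0.034·1.25) = 0.9584
N(d₁) = N(0.40) = 0.6554;  N(d₂) = N(0.19) = 0.5753
C = 394·0.6554 − 386·0.9584·0.5753 = 258.2276 − 212.8279 = 45.3997

45.40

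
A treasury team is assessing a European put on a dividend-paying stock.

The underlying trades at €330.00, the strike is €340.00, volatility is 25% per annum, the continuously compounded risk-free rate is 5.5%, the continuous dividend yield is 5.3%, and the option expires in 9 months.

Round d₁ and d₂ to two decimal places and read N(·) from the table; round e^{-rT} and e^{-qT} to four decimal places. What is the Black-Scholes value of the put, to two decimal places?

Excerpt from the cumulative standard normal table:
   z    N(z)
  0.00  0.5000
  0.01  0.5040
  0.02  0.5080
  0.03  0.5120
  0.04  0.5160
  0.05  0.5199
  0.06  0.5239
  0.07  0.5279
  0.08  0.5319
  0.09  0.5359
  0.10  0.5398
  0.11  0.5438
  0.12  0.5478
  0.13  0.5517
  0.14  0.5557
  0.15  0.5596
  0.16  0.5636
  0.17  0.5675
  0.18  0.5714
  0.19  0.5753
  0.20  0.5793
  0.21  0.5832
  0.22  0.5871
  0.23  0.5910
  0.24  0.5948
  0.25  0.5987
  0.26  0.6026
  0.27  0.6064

€32.96

σ√T = 0.25 × 0.8660 = 0.2165
d₁ = [ln(330/340) + (0.055 − 0.053 + 0.25²/2)·0.75] / 0.2165 = [-0.0299 + 0.0249] / 0.2165 = -0.0227 → -0.02
d₂ = d₁ − σ√T = -0.0227 − 0.2165 = -0.2392 → -0.24
e^(−qT) = e^(−0.053·0.75) = 0.9610;  e^(−rT) = e^(−0.055·0.75) = 0.9596
N(−d₂) = N(0.24) = 0.5948;  N(−d₁) = N(0.02) = 0.5080
P = 340·0.9596·0.5948 − 330·0.9610·0.5080 = 194.0618 − 161.1020 = 32.9598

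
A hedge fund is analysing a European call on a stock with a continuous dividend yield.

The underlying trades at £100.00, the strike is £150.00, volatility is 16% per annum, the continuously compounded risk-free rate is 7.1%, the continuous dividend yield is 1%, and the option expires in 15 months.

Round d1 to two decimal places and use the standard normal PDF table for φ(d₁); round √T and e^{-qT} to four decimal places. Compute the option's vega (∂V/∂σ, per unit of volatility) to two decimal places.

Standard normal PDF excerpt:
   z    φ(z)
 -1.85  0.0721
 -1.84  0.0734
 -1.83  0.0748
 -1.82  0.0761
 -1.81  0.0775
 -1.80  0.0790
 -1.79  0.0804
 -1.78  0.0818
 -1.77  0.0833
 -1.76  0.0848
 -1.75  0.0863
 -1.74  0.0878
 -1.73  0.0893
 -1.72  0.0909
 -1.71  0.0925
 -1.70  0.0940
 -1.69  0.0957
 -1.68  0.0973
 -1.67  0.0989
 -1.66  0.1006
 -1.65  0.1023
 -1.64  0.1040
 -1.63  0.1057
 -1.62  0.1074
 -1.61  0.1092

9.53

T = 1.25;  σ√T = 0.1789
d₁ = [ln(100/150) + (0.071 − 0.01 + ½·0.16²)·1.25] / (σ√T) = (-0.4055 + 0.0922) / 0.1789 = -1.7509 which rounds to -1.75
√T = √1.25 = 1.1180
φ(d₁) = φ(-1.75) = 0.0863
e^(−qT) = e^(−0.01·1.25) = 0.9876
vega = S·e^(−qT)·φ(d₁)·√T = 100·0.9876·0.0863·1.1180 = 9.5287
(The put has the same vega.)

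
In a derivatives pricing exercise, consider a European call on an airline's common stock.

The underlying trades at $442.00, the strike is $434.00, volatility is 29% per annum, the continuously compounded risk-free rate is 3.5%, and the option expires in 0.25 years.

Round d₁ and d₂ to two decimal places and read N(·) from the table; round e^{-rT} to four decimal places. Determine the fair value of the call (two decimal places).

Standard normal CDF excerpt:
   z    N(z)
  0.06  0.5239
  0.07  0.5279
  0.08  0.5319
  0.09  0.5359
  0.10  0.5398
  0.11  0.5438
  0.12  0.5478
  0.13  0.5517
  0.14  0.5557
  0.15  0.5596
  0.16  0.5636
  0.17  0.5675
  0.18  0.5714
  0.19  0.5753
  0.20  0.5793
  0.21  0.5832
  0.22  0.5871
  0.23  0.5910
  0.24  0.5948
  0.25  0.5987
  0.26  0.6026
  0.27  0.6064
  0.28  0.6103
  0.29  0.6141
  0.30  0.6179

σ√T = 0.29·√0.25 = 0.1450
d₁ = [ln(442/434) + (0.035 + ½·0.29²)·0.25] / (σ√T) = (0.0183 + 0.0193) / 0.1450 = 0.2588 → 0.26
d₂ = 0.2588 − 0.1450 = 0.1138 → 0.11
exp(−rT) = exp(−0.035·0.25) = 0.9913
N(d₁) = N(0.26) = 0.6026;  N(d₂) = N(0.11) = 0.5438
C = 442·0.6026 − 434·0.9913·0.5438 = 266.3492 − 233.9559 = 32.3933

$32.39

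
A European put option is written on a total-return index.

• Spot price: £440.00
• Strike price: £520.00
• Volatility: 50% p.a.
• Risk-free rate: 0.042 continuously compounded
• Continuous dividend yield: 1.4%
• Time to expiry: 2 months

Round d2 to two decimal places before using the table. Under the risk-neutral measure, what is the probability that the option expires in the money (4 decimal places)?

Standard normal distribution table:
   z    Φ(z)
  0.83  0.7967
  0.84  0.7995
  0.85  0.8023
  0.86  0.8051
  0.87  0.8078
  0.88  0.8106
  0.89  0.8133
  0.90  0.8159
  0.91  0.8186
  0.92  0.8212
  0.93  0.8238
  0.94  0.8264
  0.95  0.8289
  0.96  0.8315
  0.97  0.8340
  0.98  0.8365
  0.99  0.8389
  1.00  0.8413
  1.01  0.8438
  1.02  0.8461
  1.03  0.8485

T = 0.1667;  σ√T = 0.2041
d₁ = [ln(440/520) + (0.042 − 0.014 + ½·0.5²)·0.1667] / (σ√T) = (-0.1671 + 0.0255) / 0.2041 = -0.6935 ≈ -0.69
d₂ = -0.6935 − 0.2041 = -0.8976 ≈ -0.90
Risk-neutral Pr[S_T < K] = N(−d₂) = N(0.90) = 0.8159

0.8159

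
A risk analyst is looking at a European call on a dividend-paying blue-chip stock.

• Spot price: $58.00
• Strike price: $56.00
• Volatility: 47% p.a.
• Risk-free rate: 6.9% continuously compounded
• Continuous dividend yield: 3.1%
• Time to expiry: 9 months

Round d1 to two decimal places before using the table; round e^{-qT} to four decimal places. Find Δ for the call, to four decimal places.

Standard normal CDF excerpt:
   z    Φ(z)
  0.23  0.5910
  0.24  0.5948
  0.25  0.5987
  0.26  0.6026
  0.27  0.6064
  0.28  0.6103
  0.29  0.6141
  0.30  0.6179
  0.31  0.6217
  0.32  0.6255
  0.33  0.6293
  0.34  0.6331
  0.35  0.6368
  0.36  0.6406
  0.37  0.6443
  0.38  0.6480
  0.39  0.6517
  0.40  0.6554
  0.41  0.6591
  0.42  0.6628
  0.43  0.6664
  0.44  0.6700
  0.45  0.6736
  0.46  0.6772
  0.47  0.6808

σ√T = 0.47·√0.75 = 0.4070
d₁ = [ln(58/56) + (0.069 − 0.031 + 0.47²/2)·0.75] / 0.4070 = [0.0351 + 0.1113] / 0.4070 = 0.3597 which rounds to 0.36
N(d₁) = N(0.36) = 0.6406
Δ_call = e^(−qT)·N(d₁) = 0.9770·0.6406 = 0.6259

0.6259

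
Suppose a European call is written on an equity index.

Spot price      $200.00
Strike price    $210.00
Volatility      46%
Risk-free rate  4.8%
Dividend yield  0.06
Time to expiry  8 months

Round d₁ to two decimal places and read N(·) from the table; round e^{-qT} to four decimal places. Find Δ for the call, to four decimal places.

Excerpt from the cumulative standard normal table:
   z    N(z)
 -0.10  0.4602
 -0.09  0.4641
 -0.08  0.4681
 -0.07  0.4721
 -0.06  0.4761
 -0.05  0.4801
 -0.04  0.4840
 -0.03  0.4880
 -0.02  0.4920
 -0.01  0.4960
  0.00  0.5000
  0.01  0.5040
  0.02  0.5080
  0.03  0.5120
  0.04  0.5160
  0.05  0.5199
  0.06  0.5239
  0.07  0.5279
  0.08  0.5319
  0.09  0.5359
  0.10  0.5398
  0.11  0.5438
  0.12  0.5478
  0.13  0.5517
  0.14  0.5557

0.4958

σ√T = 0.46 × 0.8165 = 0.3756
d₁ = [ln(200/210) + (0.048 − 0.06 + 0.46²/2)·0.6667] / 0.3756 = [-0.0488 + 0.0625] / 0.3756 = 0.0366 which rounds to 0.04
N(d₁) = N(0.04) = 0.5160
Δ_call = exp(−qT)·N(d₁) = 0.9608·0.5160 = 0.4958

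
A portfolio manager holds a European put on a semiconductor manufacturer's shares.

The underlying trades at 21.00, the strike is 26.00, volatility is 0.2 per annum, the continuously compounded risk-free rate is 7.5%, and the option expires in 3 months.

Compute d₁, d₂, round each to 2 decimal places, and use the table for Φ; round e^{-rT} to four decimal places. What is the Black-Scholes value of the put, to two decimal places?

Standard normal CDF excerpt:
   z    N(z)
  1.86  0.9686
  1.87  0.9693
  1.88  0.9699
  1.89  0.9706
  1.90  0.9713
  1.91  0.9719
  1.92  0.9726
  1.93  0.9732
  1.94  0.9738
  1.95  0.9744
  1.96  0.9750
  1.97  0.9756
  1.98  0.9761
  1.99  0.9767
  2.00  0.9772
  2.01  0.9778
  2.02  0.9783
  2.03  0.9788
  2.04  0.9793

σ√T = 0.2·√0.25 = 0.1000
d₁ = [ln(21/26) + (0.075 + 0.2²/2)·0.25] / 0.1000 = [-0.2136 + 0.0238] / 0.1000 = -1.8982 ≈ -1.90
d₂ = d₁ − σ√T = -1.8982 − 0.1000 = -1.9982 ≈ -2.00
exp(−rT) = exp(−0.075·0.25) = 0.9814
N(−d₂) = N(2.00) = 0.9772;  N(−d₁) = N(1.90) = 0.9713
P = 26·0.9814·0.9772 − 21·0.9713 = 24.9346 − 20.3973 = 4.5373

4.54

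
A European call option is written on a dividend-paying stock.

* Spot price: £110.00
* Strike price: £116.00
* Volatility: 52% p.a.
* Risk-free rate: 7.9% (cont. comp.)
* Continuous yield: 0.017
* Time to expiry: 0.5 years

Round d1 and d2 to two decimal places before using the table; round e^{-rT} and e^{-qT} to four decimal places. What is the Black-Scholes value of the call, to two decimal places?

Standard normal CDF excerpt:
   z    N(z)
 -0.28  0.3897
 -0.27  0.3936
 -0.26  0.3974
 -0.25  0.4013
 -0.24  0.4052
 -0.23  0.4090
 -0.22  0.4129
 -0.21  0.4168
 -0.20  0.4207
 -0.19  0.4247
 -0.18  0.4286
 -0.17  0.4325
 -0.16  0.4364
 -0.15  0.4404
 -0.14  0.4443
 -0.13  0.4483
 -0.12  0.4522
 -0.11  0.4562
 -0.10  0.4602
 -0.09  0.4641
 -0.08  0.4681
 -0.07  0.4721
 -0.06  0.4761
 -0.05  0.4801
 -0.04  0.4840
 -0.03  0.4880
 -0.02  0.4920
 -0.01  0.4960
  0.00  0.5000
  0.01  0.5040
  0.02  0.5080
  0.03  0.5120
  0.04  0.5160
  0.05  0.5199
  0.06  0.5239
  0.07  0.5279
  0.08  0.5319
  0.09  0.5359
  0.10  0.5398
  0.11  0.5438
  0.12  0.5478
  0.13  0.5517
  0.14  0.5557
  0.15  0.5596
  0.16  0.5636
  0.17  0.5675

σ√T = 0.52·√0.5 = 0.3677
ln(S/K) + (r − q + σ²/2)T = ln(110/116) + (0.079 − 0.017 + 0.52²/2)·0.5 = -0.0531 + 0.0986 = 0.0455
d₁ = 0.0455 / 0.3677 = 0.1237 ≈ 0.12
d₂ = d₁ − σ√T = 0.1237 − 0.3677 = -0.2440 ≈ -0.24
exp(−qT) = exp(−0.017·0.5) = 0.9915;  exp(−rT) = exp(−0.079·0.5) = 0.9613
N(d₁) = N(0.12) = 0.5478;  N(d₂) = N(-0.24) = 0.4052
C = 110·0.9915·0.5478 − 116·0.9613·0.4052 = 59.7458 − 45.1842 = 14.5616

£14.56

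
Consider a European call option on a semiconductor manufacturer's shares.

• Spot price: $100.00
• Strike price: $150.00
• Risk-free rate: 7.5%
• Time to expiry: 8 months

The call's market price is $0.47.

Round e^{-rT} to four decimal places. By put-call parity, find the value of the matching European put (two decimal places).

$43.15

exp(−rT) = exp(−0.075·0.6667) = 0.9512
Put-call parity: C − P = S − K·e^(−rT) = 100 − 150·0.9512 = 100 − 142.6800 = -42.6800
P = C − (C − P) = 0.47 − (-42.6800) = 43.1500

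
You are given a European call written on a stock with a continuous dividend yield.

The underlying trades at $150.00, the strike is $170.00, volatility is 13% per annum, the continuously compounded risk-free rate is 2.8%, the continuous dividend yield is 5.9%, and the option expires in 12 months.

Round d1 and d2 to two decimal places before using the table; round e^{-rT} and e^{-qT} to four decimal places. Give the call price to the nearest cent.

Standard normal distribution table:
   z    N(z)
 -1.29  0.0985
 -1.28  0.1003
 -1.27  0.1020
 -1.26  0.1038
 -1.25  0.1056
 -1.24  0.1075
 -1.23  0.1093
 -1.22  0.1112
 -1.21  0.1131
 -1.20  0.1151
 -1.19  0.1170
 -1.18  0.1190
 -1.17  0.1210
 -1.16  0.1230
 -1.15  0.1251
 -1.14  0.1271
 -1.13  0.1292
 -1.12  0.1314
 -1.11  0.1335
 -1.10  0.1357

σ√T = 0.13·√1 = 0.1300
d₁ = [ln(150/170) + (0.028 − 0.059 + 0.13²/2)·1] / 0.1300 = [-0.1252 − 0.0225] / 0.1300 = -1.1363 ≈ -1.14
d₂ = d₁ − σ√T = -1.1363 − 0.1300 = -1.2663 ≈ -1.27
exp(−qT) = exp(−0.059·1) = 0.9427;  exp(−rT) = exp(−0.028·1) = 0.9724
C = 150·0.9427·N(-1.14) − 170·0.9724·N(-1.27) = 150·0.9427·0.1271 − 170·0.9724·0.1020 = 17.9726 − 16.8614 = 1.1112

$1.11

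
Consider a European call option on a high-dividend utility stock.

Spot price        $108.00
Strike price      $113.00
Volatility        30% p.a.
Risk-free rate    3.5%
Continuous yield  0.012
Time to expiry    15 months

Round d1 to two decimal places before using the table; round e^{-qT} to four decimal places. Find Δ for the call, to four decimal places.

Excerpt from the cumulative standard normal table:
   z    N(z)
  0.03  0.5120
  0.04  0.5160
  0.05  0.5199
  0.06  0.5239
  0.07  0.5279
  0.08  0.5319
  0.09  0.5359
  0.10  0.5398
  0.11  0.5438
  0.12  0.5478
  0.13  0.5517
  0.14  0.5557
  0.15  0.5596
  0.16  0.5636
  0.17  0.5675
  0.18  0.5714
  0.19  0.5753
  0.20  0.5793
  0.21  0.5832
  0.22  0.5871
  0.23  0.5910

T = 1.25;  σ√T = 0.3354
d₁ = [ln(108/113) + (0.035 − 0.012 + ½·0.3²)·1.25] / (σ√T) = (-0.0453 + 0.0850) / 0.3354 = 0.1185 ⇒ 0.12
N(d₁) = N(0.12) = 0.5478
Δ_call = exp(−qT)·N(d₁) = 0.9851·0.5478 = 0.5396

0.5396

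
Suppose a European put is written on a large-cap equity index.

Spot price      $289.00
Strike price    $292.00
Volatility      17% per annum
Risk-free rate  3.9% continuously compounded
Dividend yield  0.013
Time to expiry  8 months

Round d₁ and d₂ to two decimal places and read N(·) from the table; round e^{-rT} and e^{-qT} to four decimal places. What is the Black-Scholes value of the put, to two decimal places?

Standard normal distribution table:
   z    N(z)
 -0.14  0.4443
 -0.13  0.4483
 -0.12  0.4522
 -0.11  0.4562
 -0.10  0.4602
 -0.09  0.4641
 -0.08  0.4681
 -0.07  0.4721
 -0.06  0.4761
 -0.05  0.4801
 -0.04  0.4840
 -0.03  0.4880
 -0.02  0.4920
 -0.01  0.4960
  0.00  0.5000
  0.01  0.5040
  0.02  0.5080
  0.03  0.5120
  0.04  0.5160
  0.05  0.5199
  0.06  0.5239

$14.96

σ√T = 0.17·√0.6667 = 0.1388
d₁ = [ln(289/292) + (0.039 − 0.013 + ½·0.17²)·0.6667] / (σ√T) = (-0.0103 + 0.0270) / 0.1388 = 0.1199 ≈ 0.12
d₂ = 0.1199 − 0.1388 = -0.0189 ≈ -0.02
e^(−qT) = e^(−0.013·0.6667) = 0.9914;  e^(−rT) = e^(−0.039·0.6667) = 0.9743
P = 292·0.9743·N(0.02) − 289·0.9914·N(-0.12) = 292·0.9743·0.5080 − 289·0.9914·0.4522 = 144.5238 − 129.5619 = 14.9619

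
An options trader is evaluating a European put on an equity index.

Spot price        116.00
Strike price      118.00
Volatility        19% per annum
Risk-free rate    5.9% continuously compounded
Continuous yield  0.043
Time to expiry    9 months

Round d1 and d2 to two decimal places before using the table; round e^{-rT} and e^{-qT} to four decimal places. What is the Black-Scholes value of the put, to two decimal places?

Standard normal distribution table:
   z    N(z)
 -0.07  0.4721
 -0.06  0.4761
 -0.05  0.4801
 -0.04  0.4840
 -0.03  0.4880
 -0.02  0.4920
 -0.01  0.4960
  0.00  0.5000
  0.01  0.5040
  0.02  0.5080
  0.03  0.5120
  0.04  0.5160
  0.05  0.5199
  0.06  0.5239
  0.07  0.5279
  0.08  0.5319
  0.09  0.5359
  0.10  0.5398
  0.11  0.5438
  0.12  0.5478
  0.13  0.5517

σ√T = 0.19·√0.75 = 0.1645
d₁ = [ln(116/118) + (0.059 − 0.043 + 0.19²/2)·0.75] / 0.1645 = [-0.0171 + 0.0255] / 0.1645 = 0.0513 ⇒ 0.05
d₂ = d₁ − σ√T = 0.0513 − 0.1645 = -0.1132 ⇒ -0.11
exp(−qT) = exp(−0.043·0.75) = 0.9683;  exp(−rT) = exp(−0.059·0.75) = 0.9567
N(−d₂) = N(0.11) = 0.5438;  N(−d₁) = N(-0.05) = 0.4801
P = 118·0.9567·0.5438 − 116·0.9683·0.4801 = 61.3899 − 53.9262 = 7.4637

7.46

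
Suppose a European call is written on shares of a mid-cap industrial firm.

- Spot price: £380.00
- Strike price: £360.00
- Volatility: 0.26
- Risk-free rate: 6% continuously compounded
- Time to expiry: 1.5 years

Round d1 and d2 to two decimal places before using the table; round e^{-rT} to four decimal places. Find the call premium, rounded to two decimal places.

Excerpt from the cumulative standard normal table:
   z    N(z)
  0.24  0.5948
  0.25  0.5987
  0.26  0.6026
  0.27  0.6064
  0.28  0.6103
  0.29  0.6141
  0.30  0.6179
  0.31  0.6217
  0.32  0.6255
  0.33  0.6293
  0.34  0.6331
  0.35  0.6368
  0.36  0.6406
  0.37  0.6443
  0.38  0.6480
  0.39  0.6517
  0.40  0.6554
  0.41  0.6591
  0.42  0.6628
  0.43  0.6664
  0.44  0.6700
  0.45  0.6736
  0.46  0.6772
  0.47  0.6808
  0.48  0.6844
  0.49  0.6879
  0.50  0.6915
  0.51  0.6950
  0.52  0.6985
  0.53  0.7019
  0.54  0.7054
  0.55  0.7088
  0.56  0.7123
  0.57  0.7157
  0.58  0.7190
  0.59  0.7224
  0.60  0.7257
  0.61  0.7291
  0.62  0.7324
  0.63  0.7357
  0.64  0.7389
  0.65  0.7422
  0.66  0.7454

σ√T = 0.26·√1.5 = 0.3184
ln(S/K) + (r + σ²/2)T = ln(380/360) + (0.06 + 0.26²/2)·1.5 = 0.0541 + 0.1407 = 0.1948
d₁ = 0.1948 / 0.3184 = 0.6116 ⇒ 0.61
d₂ = d₁ − σ√T = 0.6116 − 0.3184 = 0.2932 ⇒ 0.29
e^(−rT) = e^(−0.06·1.5) = 0.9139
C = 380·N(0.61) − 360·0.9139·N(0.29) = 380·0.7291 − 360·0.9139·0.6141 = 277.0580 − 202.0414 = 75.0166

£75.02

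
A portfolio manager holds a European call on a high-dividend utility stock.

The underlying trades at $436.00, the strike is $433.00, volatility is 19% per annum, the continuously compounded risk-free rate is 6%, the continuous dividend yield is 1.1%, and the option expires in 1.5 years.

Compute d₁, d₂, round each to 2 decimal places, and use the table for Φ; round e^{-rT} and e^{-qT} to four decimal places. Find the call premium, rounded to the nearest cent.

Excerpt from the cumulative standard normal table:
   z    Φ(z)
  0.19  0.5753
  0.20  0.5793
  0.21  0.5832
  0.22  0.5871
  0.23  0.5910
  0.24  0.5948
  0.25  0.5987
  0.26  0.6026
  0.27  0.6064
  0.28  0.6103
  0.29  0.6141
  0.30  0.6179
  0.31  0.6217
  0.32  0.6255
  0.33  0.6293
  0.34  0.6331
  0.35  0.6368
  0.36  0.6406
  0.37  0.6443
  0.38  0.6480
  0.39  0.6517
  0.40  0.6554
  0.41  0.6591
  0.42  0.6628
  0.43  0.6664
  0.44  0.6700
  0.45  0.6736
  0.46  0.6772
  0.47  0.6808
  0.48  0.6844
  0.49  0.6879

σ√T = 0.19 × 1.2247 = 0.2327
d₁ = [ln(436/433) + (0.06 − 0.011 + ½·0.19²)·1.5] / (σ√T) = (0.0069 + 0.1006) / 0.2327 = 0.4619 → 0.46
d₂ = 0.4619 − 0.2327 = 0.2292 → 0.23
exp(−qT) = exp(−0.011·1.5) = 0.9836;  exp(−rT) = exp(−0.06·1.5) = 0.9139
N(d₁) = N(0.46) = 0.6772;  N(d₂) = N(0.23) = 0.5910
C = 436·0.9836·0.6772 − 433·0.9139·0.5910 = 290.4169 − 233.8698 = 56.5472

$56.55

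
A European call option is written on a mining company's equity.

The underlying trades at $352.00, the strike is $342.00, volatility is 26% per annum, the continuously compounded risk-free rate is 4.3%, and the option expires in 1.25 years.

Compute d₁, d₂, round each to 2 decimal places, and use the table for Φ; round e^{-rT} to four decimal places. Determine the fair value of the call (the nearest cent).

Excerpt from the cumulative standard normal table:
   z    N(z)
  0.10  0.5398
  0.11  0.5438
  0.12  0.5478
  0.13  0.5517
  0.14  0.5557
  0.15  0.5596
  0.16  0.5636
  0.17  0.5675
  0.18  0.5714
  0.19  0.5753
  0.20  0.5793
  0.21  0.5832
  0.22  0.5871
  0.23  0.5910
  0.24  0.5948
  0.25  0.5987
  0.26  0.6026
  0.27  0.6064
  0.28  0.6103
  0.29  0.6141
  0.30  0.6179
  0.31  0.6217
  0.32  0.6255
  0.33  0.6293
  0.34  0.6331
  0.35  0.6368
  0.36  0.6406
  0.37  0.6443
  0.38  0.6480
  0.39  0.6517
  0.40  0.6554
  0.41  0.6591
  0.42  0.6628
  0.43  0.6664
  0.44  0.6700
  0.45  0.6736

$54.46

σ√T = 0.26·√1.25 = 0.2907
d₁ = [ln(352/342) + (0.043 + 0.26²/2)·1.25] / 0.2907 = [0.0288 + 0.0960] / 0.2907 = 0.4294 which rounds to 0.43
d₂ = d₁ − σ√T = 0.4294 − 0.2907 = 0.1387 which rounds to 0.14
e^(−rT) = e^(−0.043·1.25) = 0.9477
N(d₁) = N(0.43) = 0.6664;  N(d₂) = N(0.14) = 0.5557
C = 352·0.6664 − 342·0.9477·0.5557 = 234.5728 − 180.1098 = 54.4630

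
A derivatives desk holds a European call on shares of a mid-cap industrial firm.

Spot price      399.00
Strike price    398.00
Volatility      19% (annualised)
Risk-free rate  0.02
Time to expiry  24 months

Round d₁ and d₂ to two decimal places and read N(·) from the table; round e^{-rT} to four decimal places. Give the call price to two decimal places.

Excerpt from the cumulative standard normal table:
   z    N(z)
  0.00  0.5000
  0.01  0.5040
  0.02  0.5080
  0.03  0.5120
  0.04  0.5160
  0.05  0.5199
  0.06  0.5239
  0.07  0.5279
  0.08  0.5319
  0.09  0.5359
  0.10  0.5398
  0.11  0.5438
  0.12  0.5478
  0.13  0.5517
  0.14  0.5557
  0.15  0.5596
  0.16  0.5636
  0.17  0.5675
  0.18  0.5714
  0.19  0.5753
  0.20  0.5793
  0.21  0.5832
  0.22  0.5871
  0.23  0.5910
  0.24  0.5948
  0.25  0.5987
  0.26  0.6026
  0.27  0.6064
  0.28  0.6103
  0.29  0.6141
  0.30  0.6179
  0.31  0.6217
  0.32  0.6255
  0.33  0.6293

σ√T = 0.19·√2 = 0.2687
d₁ = [ln(399/398) + (0.02 + 0.19²/2)·2] / 0.2687 = [0.0025 + 0.0761] / 0.2687 = 0.2926 → 0.29
d₂ = d₁ − σ√T = 0.2926 − 0.2687 = 0.0239 → 0.02
e^(−rT) = e^(−0.02·2) = 0.9608
C = 399·N(0.29) − 398·0.9608·N(0.02) = 399·0.6141 − 398·0.9608·0.5080 = 245.0259 − 194.2584 = 50.7675

50.77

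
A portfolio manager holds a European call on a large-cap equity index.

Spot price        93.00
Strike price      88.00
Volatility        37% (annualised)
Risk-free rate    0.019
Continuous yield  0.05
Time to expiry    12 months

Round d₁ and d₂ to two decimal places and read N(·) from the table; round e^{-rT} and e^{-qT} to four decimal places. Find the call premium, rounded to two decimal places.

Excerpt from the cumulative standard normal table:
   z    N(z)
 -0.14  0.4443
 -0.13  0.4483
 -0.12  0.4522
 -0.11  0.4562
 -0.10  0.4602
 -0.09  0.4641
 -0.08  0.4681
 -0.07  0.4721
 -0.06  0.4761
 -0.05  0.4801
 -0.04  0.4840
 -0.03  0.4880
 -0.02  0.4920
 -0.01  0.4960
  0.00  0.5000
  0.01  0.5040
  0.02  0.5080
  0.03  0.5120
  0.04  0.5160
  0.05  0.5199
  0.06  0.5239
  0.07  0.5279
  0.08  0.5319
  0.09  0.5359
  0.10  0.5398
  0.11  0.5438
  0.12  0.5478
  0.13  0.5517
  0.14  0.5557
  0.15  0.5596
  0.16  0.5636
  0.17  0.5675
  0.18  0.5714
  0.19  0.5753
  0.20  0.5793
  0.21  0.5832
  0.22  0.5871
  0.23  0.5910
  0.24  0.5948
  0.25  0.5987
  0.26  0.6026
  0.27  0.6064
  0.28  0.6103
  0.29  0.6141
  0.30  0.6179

σ√T = 0.37 × 1.0000 = 0.3700
d₁ = [ln(93/88) + (0.019 − 0.05 + ½·0.37²)·1] / (σ√T) = (0.0553 + 0.0374) / 0.3700 = 0.2506 ≈ 0.25
d₂ = 0.2506 − 0.3700 = -0.1194 ≈ -0.12
e^(−qT) = e^(−0.05·1) = 0.9512;  e^(−rT) = e^(−0.019·1) = 0.9812
N(d₁) = N(0.25) = 0.5987;  N(d₂) = N(-0.12) = 0.4522
C = 93·0.9512·0.5987 − 88·0.9812·0.4522 = 52.9620 − 39.0455 = 13.9165

13.92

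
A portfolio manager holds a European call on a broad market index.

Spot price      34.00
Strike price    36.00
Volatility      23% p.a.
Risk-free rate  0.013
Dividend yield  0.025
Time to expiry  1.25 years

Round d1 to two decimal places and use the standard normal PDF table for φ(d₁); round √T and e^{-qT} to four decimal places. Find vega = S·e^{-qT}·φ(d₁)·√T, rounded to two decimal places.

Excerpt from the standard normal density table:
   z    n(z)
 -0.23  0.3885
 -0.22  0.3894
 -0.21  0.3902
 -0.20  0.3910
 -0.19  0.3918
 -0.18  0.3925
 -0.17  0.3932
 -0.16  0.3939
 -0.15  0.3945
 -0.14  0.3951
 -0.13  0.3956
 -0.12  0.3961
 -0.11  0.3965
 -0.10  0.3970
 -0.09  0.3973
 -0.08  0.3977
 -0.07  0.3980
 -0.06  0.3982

σ√T = 0.23 × 1.1180 = 0.2571
d₁ = [ln(34/36) + (0.013 − 0.025 + 0.23²/2)·1.25] / 0.2571 = [-0.0572 + 0.0181] / 0.2571 = -0.1520 → -0.15
√T = √1.25 = 1.1180
φ(d₁) = φ(-0.15) = 0.3945
exp(−qT) = exp(−0.025·1.25) = 0.9692
vega = S·exp(−qT)·φ(d₁)·√T = 34·0.9692·0.3945·1.1180 = 14.5339

14.53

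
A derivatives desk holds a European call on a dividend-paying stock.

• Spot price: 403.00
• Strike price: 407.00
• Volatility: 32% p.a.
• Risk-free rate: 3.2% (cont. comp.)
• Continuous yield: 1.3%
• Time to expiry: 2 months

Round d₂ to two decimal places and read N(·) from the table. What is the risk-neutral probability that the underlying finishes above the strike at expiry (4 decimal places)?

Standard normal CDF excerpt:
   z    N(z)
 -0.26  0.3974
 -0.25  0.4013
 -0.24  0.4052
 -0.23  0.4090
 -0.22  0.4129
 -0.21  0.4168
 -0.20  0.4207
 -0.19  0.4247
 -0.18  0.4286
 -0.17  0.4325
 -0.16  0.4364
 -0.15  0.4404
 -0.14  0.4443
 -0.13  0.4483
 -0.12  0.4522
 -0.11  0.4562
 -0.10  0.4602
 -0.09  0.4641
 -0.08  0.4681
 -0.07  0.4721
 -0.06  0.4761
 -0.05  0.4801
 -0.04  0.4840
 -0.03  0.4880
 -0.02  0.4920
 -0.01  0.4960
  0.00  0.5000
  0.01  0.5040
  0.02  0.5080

0.4522

T = 0.1667;  σ√T = 0.1306
d₁ = [ln(403/407) + (0.032 − 0.013 + 0.32²/2)·0.1667] / 0.1306 = [-0.0099 + 0.0117] / 0.1306 = 0.0140 which rounds to 0.01
d₂ = d₁ − σ√T = 0.0140 − 0.1306 = -0.1167 which rounds to -0.12
Pr(exercise) under Q = N(d₂) = 0.4522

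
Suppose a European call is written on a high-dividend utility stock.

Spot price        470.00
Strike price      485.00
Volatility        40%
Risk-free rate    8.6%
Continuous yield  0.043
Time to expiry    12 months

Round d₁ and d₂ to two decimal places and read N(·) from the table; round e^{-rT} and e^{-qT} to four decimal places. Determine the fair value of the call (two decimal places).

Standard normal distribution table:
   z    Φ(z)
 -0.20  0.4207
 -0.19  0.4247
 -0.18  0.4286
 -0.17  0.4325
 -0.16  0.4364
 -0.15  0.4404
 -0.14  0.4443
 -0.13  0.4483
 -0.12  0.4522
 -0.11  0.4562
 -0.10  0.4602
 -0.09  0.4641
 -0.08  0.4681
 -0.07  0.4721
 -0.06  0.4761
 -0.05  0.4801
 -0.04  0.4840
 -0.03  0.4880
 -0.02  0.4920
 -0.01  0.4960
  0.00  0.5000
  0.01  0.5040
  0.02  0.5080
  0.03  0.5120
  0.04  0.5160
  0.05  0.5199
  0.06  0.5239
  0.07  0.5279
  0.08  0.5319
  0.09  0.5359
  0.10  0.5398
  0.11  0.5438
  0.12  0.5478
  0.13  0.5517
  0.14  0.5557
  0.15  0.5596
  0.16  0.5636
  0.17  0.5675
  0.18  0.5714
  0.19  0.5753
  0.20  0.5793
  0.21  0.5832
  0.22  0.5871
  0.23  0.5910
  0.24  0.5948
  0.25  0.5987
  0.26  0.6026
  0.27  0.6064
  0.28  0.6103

σ√T = 0.4·√1 = 0.4000
d₁ = [ln(470/485) + (0.086 − 0.043 + 0.4²/2)·1] / 0.4000 = [-0.0314 + 0.1230] / 0.4000 = 0.2290 ≈ 0.23
d₂ = d₁ − σ√T = 0.2290 − 0.4000 = -0.1710 ≈ -0.17
exp(−qT) = exp(−0.043·1) = 0.9579;  exp(−rT) = exp(−0.086·1) = 0.9176
N(d₁) = N(0.23) = 0.5910;  N(d₂) = N(-0.17) = 0.4325
C = 470·0.9579·0.5910 − 485·0.9176·0.4325 = 266.0759 − 192.4781 = 73.5978

73.60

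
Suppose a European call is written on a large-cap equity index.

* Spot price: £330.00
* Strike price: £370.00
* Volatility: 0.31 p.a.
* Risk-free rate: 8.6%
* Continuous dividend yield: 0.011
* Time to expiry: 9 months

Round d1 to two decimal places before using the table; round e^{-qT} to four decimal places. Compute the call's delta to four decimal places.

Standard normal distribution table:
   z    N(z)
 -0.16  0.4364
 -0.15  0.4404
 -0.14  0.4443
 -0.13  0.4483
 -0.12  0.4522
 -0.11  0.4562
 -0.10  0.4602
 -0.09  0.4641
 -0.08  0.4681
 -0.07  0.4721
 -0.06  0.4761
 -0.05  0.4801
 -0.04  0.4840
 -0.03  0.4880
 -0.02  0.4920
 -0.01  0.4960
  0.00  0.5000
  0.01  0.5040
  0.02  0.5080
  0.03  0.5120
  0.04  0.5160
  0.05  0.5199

T = 0.75;  σ√T = 0.2685
ln(S/K) + (r − q + σ²/2)T = ln(330/370) + (0.086 − 0.011 + 0.31²/2)·0.75 = -0.1144 + 0.0923 = -0.0221
d₁ = -0.0221 / 0.2685 = -0.0824 ⇒ -0.08
N(d₁) = N(-0.08) = 0.4681
Δ_call = exp(−qT)·N(d₁) = 0.9918·0.4681 = 0.4643

0.4643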